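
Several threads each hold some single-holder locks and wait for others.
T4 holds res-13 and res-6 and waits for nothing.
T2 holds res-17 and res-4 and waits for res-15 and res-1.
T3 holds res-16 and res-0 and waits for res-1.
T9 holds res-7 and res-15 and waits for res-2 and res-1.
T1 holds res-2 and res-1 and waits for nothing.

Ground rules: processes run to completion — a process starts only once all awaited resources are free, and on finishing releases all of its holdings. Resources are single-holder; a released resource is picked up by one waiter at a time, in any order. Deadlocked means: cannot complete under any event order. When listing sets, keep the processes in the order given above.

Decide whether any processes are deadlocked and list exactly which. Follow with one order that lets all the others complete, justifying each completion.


The deadlocked set is empty.
Key observation: every chain of waits terminates; starting from the processes that wait on nothing, all the rest unlock in turn.
One completion order for the rest: T1, T3, T9, T2, T4.
Verifying each step:
  T1: no waits; runs immediately, freeing res-2 and res-1
  T3 waits on res-1 — all released -> runs and releases res-16 and res-0
  T9 waits on res-2 and res-1 — all released -> runs and releases res-7 and res-15
  T2 waits on res-15 and res-1 — all released -> runs and releases res-17 and res-4
  T4: no waits; runs immediately, freeing res-13 and res-6


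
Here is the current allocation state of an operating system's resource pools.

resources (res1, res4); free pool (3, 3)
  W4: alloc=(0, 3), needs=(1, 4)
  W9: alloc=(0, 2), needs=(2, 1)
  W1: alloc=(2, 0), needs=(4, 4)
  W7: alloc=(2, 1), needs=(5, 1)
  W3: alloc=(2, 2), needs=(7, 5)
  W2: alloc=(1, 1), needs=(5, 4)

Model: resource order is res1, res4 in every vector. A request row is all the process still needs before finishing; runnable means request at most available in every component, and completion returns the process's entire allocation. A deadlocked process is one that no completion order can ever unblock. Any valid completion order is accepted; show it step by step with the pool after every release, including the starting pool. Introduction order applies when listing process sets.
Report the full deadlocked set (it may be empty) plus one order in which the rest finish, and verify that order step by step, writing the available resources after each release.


Deadlocked: W1, W7, W3 and W2.
Key observation: once W9, W4 finish, the pool peaks at (3, 8) — and every remaining process still needs more res1 than that.
One completion order for the rest: W9, W4. Step-by-step check:
  pool = (3, 3)
  run W9 (needs (2, 1), free (3, 3)); after release of (0, 2) the pool is (3, 5)
  run W4 (needs (1, 4), free (3, 5)); after release of (0, 3) the pool is (3, 8)
The blocked processes can never fit:
  blocked: W1 wants (4, 4), pool (3, 8) — not enough res1
  blocked: W7 wants (5, 1), pool (3, 8) — not enough res1
  blocked: W3 wants (7, 5), pool (3, 8) — not enough res1
  blocked: W2 wants (5, 4), pool (3, 8) — not enough res1


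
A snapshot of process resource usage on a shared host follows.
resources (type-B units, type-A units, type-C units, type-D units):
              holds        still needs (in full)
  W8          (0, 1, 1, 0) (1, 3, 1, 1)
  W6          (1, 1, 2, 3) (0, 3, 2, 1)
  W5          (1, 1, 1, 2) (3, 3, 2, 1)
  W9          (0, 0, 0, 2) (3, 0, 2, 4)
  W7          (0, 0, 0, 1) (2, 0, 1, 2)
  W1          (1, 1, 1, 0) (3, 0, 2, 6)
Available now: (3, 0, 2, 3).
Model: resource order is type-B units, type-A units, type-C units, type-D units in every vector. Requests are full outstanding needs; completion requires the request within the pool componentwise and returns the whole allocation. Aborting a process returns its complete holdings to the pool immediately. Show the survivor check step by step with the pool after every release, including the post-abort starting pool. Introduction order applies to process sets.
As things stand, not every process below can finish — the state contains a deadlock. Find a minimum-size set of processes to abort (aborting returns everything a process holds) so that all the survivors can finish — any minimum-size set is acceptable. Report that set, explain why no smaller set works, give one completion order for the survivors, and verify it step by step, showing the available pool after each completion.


Minimum abort set: W8 and W5.
Key observation: the deadlocked W6 becomes finishable only because W8 and W5 released (1, 2, 2, 2); it completes at step 4 below.
Minimality, checking each single-abort alternative: W8 alone leaves W6 blocked (short on type-A units); W6 alone leaves W8 blocked (short on type-A units); W5 alone leaves W8 blocked (short on type-A units); W9 alone leaves W8 blocked (short on type-A units); W7 alone leaves W8 blocked (short on type-A units); W1 alone leaves W8 blocked (short on type-A units).
Survivors finish in the order: W7, W9, W1, W6. Walking it through (pool after the aborts first):
  pool = (4, 2, 4, 5)
  run W7 (needs (2, 0, 1, 2), free (4, 2, 4, 5)); after release of (0, 0, 0, 1) the pool is (4, 2, 4, 6)
  run W9 (needs (3, 0, 2, 4), free (4, 2, 4, 6)); after release of (0, 0, 0, 2) the pool is (4, 2, 4, 8)
  run W1 (needs (3, 0, 2, 6), free (4, 2, 4, 8)); after release of (1, 1, 1, 0) the pool is (5, 3, 5, 8)
  run W6 (needs (0, 3, 2, 1), free (5, 3, 5, 8)); after release of (1, 1, 2, 3) the pool is (6, 4, 7, 11)


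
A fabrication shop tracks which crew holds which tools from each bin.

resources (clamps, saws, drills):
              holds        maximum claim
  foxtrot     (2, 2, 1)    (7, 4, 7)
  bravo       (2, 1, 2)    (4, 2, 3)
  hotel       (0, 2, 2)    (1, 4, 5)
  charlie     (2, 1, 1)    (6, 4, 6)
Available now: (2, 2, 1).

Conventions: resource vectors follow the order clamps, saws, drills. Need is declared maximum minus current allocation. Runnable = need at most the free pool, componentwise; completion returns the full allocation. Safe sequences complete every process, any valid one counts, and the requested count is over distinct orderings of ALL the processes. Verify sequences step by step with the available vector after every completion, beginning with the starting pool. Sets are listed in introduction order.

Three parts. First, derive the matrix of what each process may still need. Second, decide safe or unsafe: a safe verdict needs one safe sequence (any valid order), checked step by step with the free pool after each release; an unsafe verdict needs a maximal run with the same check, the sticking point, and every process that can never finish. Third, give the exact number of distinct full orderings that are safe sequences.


(1) Remaining need (order clamps, saws, drills):
  foxtrot: (5, 2, 6)
  bravo: (2, 1, 1)
  hotel: (1, 2, 3)
  charlie: (4, 3, 5)
(2) SAFE — a valid safe sequence is bravo, hotel, charlie, foxtrot.
Key observation: at bravo the run first touches a limit — (2, 1, 1) against (2, 2, 1), exact on a resource it actually requests.
Walking it through:
  pool = (2, 2, 1)
  run bravo (needs (2, 1, 1), free (2, 2, 1)); after release of (2, 1, 2) the pool is (4, 3, 3)
  run hotel (needs (1, 2, 3), free (4, 3, 3)); after release of (0, 2, 2) the pool is (4, 5, 5)
  run charlie (needs (4, 3, 5), free (4, 5, 5)); after release of (2, 1, 1) the pool is (6, 6, 6)
  run foxtrot (needs (5, 2, 6), free (6, 6, 6)); after release of (2, 2, 1) the pool is (8, 8, 7)
(3) The exact count: 1 of the possible complete orderings is a safe sequence.


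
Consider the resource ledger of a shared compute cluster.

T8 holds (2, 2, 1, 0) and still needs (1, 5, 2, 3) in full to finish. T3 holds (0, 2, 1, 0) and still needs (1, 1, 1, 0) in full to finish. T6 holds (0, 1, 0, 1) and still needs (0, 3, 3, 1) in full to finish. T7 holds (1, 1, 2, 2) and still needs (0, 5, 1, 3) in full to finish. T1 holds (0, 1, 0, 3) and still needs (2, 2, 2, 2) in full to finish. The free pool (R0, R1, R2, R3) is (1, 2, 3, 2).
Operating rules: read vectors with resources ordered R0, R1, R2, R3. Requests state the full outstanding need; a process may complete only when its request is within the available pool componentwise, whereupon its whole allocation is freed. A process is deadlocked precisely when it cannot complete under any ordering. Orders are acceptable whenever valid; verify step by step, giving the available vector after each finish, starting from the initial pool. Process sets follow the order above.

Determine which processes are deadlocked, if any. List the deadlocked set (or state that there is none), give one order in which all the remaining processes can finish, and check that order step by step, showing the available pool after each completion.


Nothing here is deadlocked.
Key observation: no deadlock: T3 fits now, and the freed resources carry the rest through.
The rest can finish in the order T3, T6, T7, T8, T1. Check, step by step:
  pool = (1, 2, 3, 2)
  run T3 (needs (1, 1, 1, 0), free (1, 2, 3, 2)); after release of (0, 2, 1, 0) the pool is (1, 4, 4, 2)
  run T6 (needs (0, 3, 3, 1), free (1, 4, 4, 2)); after release of (0, 1, 0, 1) the pool is (1, 5, 4, 3)
  run T7 (needs (0, 5, 1, 3), free (1, 5, 4, 3)); after release of (1, 1, 2, 2) the pool is (2, 6, 6, 5)
  run T8 (needs (1, 5, 2, 3), free (2, 6, 6, 5)); after release of (2, 2, 1, 0) the pool is (4, 8, 7, 5)
  run T1 (needs (2, 2, 2, 2), free (4, 8, 7, 5)); after release of (0, 1, 0, 3) the pool is (4, 9, 7, 8)


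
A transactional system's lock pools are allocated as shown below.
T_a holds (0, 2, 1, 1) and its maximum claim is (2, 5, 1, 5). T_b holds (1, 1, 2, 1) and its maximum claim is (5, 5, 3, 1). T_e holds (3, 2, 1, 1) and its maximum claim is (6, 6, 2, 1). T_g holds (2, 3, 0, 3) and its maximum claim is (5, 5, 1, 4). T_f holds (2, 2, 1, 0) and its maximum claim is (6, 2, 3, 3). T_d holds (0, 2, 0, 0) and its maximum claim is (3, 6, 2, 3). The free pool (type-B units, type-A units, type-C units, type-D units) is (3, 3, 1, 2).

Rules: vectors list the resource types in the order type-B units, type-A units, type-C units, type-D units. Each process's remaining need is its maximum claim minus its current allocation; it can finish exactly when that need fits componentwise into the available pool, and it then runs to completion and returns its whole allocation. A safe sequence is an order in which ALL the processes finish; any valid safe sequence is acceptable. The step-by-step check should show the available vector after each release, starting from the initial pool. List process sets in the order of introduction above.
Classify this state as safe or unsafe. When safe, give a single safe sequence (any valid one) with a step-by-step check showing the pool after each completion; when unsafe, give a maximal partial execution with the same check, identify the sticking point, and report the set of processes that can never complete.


SAFE, for example via the order T_g, T_e, T_a, T_f, T_d, T_b.
Key observation: reading the order forward, T_g is the first process whose need (3, 2, 1, 1) meets the free pool (3, 3, 1, 2) exactly on a resource it requests.
Verifying each step:
  pool = (3, 3, 1, 2)
  run T_g (needs (3, 2, 1, 1), free (3, 3, 1, 2)); after release of (2, 3, 0, 3) the pool is (5, 6, 1, 5)
  run T_e (needs (3, 4, 1, 0), free (5, 6, 1, 5)); after release of (3, 2, 1, 1) the pool is (8, 8, 2, 6)
  run T_a (needs (2, 3, 0, 4), free (8, 8, 2, 6)); after release of (0, 2, 1, 1) the pool is (8, 10, 3, 7)
  run T_f (needs (4, 0, 2, 3), free (8, 10, 3, 7)); after release of (2, 2, 1, 0) the pool is (10, 12, 4, 7)
  run T_d (needs (3, 4, 2, 3), free (10, 12, 4, 7)); after release of (0, 2, 0, 0) the pool is (10, 14, 4, 7)
  run T_b (needs (4, 4, 1, 0), free (10, 14, 4, 7)); after release of (1, 1, 2, 1) the pool is (11, 15, 6, 8)


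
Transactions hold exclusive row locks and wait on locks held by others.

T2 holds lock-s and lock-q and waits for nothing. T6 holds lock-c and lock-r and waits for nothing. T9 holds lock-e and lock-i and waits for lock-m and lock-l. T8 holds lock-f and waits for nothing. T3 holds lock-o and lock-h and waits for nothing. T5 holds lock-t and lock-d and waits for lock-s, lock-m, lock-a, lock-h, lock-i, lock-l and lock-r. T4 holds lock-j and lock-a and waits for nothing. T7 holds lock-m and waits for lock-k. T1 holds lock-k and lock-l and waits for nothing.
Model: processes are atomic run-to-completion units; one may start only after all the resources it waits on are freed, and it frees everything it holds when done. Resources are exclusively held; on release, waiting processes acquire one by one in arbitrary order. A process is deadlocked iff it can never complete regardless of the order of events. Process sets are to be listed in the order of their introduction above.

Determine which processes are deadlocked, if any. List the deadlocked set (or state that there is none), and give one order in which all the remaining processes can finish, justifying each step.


The deadlocked set is empty.
Key observation: the wait relation is loop-free; peeling off processes with no waits unwinds the whole state.
The rest can finish in the order T6, T1, T7, T4, T3, T2, T8, T9, T5.
Verifying each step:
  run T6 (it waits on nothing); releases lock-c and lock-r
  run T1 (it waits on nothing); releases lock-k and lock-l
  run T7 (all its waits — lock-k — are resolved); releases lock-m
  run T4 (it waits on nothing); releases lock-j and lock-a
  run T3 (it waits on nothing); releases lock-o and lock-h
  run T2 (it waits on nothing); releases lock-s and lock-q
  run T8 (it waits on nothing); releases lock-f
  run T9 (all its waits — lock-m and lock-l — are resolved); releases lock-e and lock-i
  run T5 (all its waits — lock-s, lock-m, lock-a, lock-h, lock-i, lock-l and lock-r — are resolved); releases lock-t and lock-d


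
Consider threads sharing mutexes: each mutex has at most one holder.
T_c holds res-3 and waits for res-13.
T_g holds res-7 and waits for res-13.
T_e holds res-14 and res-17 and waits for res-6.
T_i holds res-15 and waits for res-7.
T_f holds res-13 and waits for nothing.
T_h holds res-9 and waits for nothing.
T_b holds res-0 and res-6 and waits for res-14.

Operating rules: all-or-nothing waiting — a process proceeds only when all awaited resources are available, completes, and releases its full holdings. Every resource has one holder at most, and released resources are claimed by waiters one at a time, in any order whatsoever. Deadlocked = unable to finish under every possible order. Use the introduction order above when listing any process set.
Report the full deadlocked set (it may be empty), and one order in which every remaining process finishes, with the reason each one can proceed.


Deadlocked set: T_e and T_b.
Key observation: T_e -> T_b -> T_e is a circular wait — nothing in it can go first; no other process is dragged down with it.
A valid finishing order for the others: T_f, T_c, T_h, T_g, T_i.
Check, step by step:
  run T_f (it waits on nothing); releases res-13
  T_c: everything it awaited (res-13) is free; runs, freeing res-3
  run T_h (it waits on nothing); releases res-9
  T_g: everything it awaited (res-13) is free; runs, freeing res-7
  T_i: everything it awaited (res-7) is free; runs, freeing res-15


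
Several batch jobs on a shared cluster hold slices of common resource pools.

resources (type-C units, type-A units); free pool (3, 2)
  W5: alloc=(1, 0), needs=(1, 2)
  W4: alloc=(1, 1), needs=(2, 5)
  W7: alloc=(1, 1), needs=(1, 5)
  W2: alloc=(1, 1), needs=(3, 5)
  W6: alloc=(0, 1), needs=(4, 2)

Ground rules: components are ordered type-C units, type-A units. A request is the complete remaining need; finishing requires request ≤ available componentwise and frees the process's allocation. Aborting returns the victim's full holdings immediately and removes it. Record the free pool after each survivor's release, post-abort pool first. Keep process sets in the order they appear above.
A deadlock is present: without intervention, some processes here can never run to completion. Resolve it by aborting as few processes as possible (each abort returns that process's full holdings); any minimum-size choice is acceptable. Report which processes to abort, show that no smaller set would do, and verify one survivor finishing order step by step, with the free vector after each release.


The answer: abort W4 and W2.
Key observation: the returned (2, 2) from W4 and W2 is what brings W7 — unrunnable before, under any order — into play at step 2.
Minimality, checking each single-abort alternative: W5 alone leaves W4 blocked (short on type-A units); W4 alone leaves W7 blocked (short on type-A units); W7 alone leaves W4 blocked (short on type-A units); W2 alone leaves W4 blocked (short on type-A units); W6 alone leaves W4 blocked (short on type-A units).
Survivors finish in the order: W6, W7, W5. Walking it through (pool after the aborts first):
  pool = (5, 4)
  run W6 (needs (4, 2), free (5, 4)); after release of (0, 1) the pool is (5, 5)
  run W7 (needs (1, 5), free (5, 5)); after release of (1, 1) the pool is (6, 6)
  run W5 (needs (1, 2), free (6, 6)); after release of (1, 0) the pool is (7, 6)


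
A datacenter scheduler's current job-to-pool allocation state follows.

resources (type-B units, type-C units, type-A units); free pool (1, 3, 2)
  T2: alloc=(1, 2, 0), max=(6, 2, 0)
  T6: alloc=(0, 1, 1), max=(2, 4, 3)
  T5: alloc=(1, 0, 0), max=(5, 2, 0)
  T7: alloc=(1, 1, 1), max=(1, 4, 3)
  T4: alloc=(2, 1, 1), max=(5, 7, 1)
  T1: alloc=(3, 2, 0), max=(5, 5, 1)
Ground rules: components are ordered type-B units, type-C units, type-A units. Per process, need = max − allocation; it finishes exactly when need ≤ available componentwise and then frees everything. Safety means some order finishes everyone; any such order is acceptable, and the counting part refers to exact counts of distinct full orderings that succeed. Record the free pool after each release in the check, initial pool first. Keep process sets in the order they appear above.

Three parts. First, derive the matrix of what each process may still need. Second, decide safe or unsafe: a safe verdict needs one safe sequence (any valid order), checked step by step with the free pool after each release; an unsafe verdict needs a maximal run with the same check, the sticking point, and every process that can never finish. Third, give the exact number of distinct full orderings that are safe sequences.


(1) Remaining need (order type-B units, type-C units, type-A units):
  T2: (5, 0, 0)
  T6: (2, 3, 2)
  T5: (4, 2, 0)
  T7: (0, 3, 2)
  T4: (3, 6, 0)
  T1: (2, 3, 1)
(2) SAFE — a valid safe sequence is T7, T1, T6, T5, T2, T4.
Key observation: T7 marks the first exact bind of the order: its need (0, 3, 2) fits the free (1, 3, 2) with zero slack on a requested resource.
Verifying each step:
  pool = (1, 3, 2)
  T7 needs (0, 3, 2) <= (1, 3, 2) -> finishes; pool += (1, 1, 1) = (2, 4, 3)
  T1 needs (2, 3, 1) <= (2, 4, 3) -> finishes; pool += (3, 2, 0) = (5, 6, 3)
  T6 needs (2, 3, 2) <= (5, 6, 3) -> finishes; pool += (0, 1, 1) = (5, 7, 4)
  T5 needs (4, 2, 0) <= (5, 7, 4) -> finishes; pool += (1, 0, 0) = (6, 7, 4)
  T2 needs (5, 0, 0) <= (6, 7, 4) -> finishes; pool += (1, 2, 0) = (7, 9, 4)
  T4 needs (3, 6, 0) <= (7, 9, 4) -> finishes; pool += (2, 1, 1) = (9, 10, 5)
(3) The exact count: 30 of the possible complete orderings are safe sequences.


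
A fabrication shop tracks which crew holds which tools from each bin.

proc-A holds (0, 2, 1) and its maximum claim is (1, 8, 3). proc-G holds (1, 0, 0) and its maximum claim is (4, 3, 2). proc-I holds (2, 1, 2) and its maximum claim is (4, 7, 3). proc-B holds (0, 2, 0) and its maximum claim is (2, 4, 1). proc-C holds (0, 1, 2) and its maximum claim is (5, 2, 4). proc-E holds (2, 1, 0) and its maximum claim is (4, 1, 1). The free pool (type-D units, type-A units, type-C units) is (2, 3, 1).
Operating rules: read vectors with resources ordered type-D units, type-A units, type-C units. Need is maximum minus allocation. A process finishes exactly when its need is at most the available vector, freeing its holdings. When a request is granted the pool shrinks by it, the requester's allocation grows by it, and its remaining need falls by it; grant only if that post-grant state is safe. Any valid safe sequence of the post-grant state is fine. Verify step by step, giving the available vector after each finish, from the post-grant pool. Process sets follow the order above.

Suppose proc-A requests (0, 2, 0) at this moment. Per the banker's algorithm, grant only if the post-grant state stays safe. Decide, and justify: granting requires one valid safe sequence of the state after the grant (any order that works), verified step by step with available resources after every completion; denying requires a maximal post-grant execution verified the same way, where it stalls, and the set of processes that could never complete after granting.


DENY: after the grant no complete ordering would exist.
Key observation: after proc-E, proc-B the pool peaks at (4, 4, 1), and each blocked process is short somewhere: proc-A on type-C units; proc-G on type-C units; proc-I on type-A units; proc-C on type-D units, type-C units.
On the post-grant state, proc-E, proc-B is a maximal run — nothing extends it. Step-by-step check:
  pool = (2, 1, 1)
  run proc-E (needs (2, 0, 1), free (2, 1, 1)); after release of (2, 1, 0) the pool is (4, 2, 1)
  run proc-B (needs (2, 2, 1), free (4, 2, 1)); after release of (0, 2, 0) the pool is (4, 4, 1)
  proc-A cannot run: need (1, 4, 2) vs free (4, 4, 1) (insufficient type-C units)
  proc-G cannot run: need (3, 3, 2) vs free (4, 4, 1) (insufficient type-C units)
  proc-I cannot run: need (2, 6, 1) vs free (4, 4, 1) (insufficient type-A units)
  proc-C cannot run: need (5, 1, 2) vs free (4, 4, 1) (insufficient type-D units and type-C units)
Had the request been granted, proc-A, proc-G, proc-I and proc-C could never finish.


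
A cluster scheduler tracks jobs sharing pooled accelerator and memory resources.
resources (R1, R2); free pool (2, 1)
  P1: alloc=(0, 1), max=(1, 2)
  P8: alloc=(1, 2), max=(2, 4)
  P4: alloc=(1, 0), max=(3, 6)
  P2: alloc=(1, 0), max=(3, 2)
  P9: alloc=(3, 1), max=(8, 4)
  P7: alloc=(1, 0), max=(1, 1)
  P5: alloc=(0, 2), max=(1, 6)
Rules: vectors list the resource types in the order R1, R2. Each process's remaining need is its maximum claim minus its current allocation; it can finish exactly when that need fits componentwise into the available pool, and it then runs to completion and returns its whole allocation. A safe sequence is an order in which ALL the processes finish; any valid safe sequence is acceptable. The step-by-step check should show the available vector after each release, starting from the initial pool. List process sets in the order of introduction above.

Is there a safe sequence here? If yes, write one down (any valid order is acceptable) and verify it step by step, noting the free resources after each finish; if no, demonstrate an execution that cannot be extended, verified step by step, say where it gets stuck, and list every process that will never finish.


SAFE. One safe sequence: P1, P7, P8, P5, P4, P2, P9.
Key observation: P1 is the earliest step where a requested resource binds exactly: need (1, 1), pool (2, 1) at its turn.
Walking it through:
  pool = (2, 1)
  P1 needs (1, 1) <= (2, 1) -> finishes; pool += (0, 1) = (2, 2)
  P7 needs (0, 1) <= (2, 2) -> finishes; pool += (1, 0) = (3, 2)
  P8 needs (1, 2) <= (3, 2) -> finishes; pool += (1, 2) = (4, 4)
  P5 needs (1, 4) <= (4, 4) -> finishes; pool += (0, 2) = (4, 6)
  P4 needs (2, 6) <= (4, 6) -> finishes; pool += (1, 0) = (5, 6)
  P2 needs (2, 2) <= (5, 6) -> finishes; pool += (1, 0) = (6, 6)
  P9 needs (5, 3) <= (6, 6) -> finishes; pool += (3, 1) = (9, 7)


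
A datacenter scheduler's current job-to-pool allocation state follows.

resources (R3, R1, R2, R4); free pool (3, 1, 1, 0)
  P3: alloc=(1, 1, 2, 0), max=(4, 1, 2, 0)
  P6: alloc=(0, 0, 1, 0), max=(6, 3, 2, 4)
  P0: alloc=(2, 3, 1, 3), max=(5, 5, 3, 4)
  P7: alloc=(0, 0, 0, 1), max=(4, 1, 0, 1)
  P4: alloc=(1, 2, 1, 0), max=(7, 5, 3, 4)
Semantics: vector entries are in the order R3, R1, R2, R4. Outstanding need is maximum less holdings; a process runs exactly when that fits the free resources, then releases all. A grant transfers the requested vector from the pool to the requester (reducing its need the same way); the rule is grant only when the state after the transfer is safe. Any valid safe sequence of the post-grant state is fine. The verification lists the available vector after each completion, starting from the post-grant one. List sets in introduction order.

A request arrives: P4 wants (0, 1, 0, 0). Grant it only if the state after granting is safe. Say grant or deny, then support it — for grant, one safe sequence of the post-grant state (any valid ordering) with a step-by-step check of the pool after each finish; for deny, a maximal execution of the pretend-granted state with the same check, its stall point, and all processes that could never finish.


DENY. Granting would leave the state unsafe.
Key observation: even finishing P3, P7 leaves just (4, 1, 3, 1) free — too little R1 for any of the remaining processes.
Pretend the grant happened; the run P3, P7 goes as far as possible. Check, step by step:
  pool = (3, 0, 1, 0)
  P3: need (3, 0, 0, 0) fits (3, 0, 1, 0); releases (1, 1, 2, 0), pool now (4, 1, 3, 0)
  P7: need (4, 1, 0, 0) fits (4, 1, 3, 0); releases (0, 0, 0, 1), pool now (4, 1, 3, 1)
  blocked: P6 wants (6, 3, 1, 4), pool (4, 1, 3, 1) — not enough R3, R1 and R4
  blocked: P0 wants (3, 2, 2, 1), pool (4, 1, 3, 1) — not enough R1
  blocked: P4 wants (6, 2, 2, 4), pool (4, 1, 3, 1) — not enough R3, R1 and R4
Processes that could never finish after the grant: P6, P0 and P4.


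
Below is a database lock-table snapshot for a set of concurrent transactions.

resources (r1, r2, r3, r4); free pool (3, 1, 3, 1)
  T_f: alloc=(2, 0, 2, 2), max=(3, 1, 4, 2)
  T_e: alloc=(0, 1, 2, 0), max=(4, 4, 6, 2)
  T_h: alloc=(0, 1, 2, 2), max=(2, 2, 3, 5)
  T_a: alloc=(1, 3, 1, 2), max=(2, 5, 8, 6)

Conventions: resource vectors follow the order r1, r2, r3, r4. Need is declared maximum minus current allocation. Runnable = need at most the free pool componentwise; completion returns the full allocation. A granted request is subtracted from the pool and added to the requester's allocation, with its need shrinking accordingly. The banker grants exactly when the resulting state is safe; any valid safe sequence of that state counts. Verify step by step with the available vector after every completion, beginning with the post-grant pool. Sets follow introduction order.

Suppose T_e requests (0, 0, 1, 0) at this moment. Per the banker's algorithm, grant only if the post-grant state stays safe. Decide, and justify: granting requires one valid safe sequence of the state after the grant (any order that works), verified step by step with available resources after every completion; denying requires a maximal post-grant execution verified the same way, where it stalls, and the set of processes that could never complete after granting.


DENY: after the grant no complete ordering would exist.
Key observation: after T_f, T_h the pool peaks at (5, 2, 6, 5), and each blocked process is short somewhere: T_e on r2; T_a on r3.
Pretend the grant happened; the run T_f, T_h goes as far as possible. Verifying each step:
  pool = (3, 1, 2, 1)
  run T_f (needs (1, 1, 2, 0), free (3, 1, 2, 1)); after release of (2, 0, 2, 2) the pool is (5, 1, 4, 3)
  run T_h (needs (2, 1, 1, 3), free (5, 1, 4, 3)); after release of (0, 1, 2, 2) the pool is (5, 2, 6, 5)
  T_e cannot run: need (4, 3, 3, 2) vs free (5, 2, 6, 5) (insufficient r2)
  T_a cannot run: need (1, 2, 7, 4) vs free (5, 2, 6, 5) (insufficient r3)
Processes that could never finish after the grant: T_e and T_a.


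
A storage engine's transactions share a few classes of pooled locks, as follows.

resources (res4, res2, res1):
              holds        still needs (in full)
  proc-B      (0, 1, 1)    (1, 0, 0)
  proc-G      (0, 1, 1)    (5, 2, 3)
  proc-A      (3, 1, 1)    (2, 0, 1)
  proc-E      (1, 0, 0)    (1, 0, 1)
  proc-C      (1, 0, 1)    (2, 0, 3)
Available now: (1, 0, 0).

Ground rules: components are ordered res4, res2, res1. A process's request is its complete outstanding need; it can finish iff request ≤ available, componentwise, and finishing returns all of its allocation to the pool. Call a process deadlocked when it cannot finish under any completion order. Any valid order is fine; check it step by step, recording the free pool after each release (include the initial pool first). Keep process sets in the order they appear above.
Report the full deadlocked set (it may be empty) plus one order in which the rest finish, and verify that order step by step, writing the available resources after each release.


Deadlocked set: proc-G and proc-C.
Key observation: no order helps: past proc-B, proc-E, proc-A, the free pool tops out at (5, 2, 2), below what each blocked process needs in res1.
One completion order for the rest: proc-B, proc-E, proc-A. Check, step by step:
  pool = (1, 0, 0)
  proc-B: need (1, 0, 0) fits (1, 0, 0); releases (0, 1, 1), pool now (1, 1, 1)
  proc-E: need (1, 0, 1) fits (1, 1, 1); releases (1, 0, 0), pool now (2, 1, 1)
  proc-A: need (2, 0, 1) fits (2, 1, 1); releases (3, 1, 1), pool now (5, 2, 2)
The stuck group stays short no matter what:
  proc-G still needs (5, 2, 3) but only (5, 2, 2) is free — short on res1
  proc-C still needs (2, 0, 3) but only (5, 2, 2) is free — short on res1


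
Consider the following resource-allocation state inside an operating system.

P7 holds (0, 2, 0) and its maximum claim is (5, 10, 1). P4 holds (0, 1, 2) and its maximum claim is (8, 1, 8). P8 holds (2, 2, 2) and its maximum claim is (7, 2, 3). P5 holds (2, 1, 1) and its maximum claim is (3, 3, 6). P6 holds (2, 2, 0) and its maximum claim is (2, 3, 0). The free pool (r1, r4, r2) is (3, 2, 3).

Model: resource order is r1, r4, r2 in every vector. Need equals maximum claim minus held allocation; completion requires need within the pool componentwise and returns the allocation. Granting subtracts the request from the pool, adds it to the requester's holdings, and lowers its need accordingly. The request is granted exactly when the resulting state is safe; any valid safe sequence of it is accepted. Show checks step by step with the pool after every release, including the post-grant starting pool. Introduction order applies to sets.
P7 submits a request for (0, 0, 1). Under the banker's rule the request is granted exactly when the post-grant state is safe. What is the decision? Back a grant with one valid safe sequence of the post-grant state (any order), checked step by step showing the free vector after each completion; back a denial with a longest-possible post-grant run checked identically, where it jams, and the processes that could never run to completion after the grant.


DENY — the pretend-granted state is unsafe.
Key observation: after P6, P8 the pool peaks at (7, 6, 4), and each blocked process is short somewhere: P7 on r4; P4 on r1, r2; P5 on r2.
Pretend the grant happened; the run P6, P8 goes as far as possible. Walking it through:
  pool = (3, 2, 2)
  P6: need (0, 1, 0) fits (3, 2, 2); releases (2, 2, 0), pool now (5, 4, 2)
  P8: need (5, 0, 1) fits (5, 4, 2); releases (2, 2, 2), pool now (7, 6, 4)
  blocked: P7 wants (5, 8, 0), pool (7, 6, 4) — not enough r4
  blocked: P4 wants (8, 0, 6), pool (7, 6, 4) — not enough r1 and r2
  blocked: P5 wants (1, 2, 5), pool (7, 6, 4) — not enough r2
Processes that could never finish after the grant: P7, P4 and P5.


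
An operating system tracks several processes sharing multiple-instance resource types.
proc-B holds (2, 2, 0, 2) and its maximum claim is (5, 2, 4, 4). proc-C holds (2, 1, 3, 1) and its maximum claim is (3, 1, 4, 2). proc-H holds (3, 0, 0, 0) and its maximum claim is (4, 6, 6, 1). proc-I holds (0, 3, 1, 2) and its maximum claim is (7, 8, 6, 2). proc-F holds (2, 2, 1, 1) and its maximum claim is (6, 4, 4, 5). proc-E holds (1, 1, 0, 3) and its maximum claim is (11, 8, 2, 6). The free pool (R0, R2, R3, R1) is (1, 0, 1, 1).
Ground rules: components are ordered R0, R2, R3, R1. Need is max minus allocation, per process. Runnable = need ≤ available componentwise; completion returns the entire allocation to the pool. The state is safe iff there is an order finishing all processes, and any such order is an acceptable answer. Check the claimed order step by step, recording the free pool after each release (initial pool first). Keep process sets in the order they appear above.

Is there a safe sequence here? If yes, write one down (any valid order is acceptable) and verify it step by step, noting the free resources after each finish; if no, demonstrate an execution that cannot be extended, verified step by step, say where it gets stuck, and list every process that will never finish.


SAFE — a valid safe sequence is proc-C, proc-B, proc-F, proc-I, proc-H, proc-E.
Key observation: proc-C is the earliest step where a requested resource binds exactly: need (1, 0, 1, 1), pool (1, 0, 1, 1) at its turn.
Walking it through:
  pool = (1, 0, 1, 1)
  proc-C needs (1, 0, 1, 1) <= (1, 0, 1, 1) -> finishes; pool += (2, 1, 3, 1) = (3, 1, 4, 2)
  proc-B needs (3, 0, 4, 2) <= (3, 1, 4, 2) -> finishes; pool += (2, 2, 0, 2) = (5, 3, 4, 4)
  proc-F needs (4, 2, 3, 4) <= (5, 3, 4, 4) -> finishes; pool += (2, 2, 1, 1) = (7, 5, 5, 5)
  proc-I needs (7, 5, 5, 0) <= (7, 5, 5, 5) -> finishes; pool += (0, 3, 1, 2) = (7, 8, 6, 7)
  proc-H needs (1, 6, 6, 1) <= (7, 8, 6, 7) -> finishes; pool += (3, 0, 0, 0) = (10, 8, 6, 7)
  proc-E needs (10, 7, 2, 3) <= (10, 8, 6, 7) -> finishes; pool += (1, 1, 0, 3) = (11, 9, 6, 10)


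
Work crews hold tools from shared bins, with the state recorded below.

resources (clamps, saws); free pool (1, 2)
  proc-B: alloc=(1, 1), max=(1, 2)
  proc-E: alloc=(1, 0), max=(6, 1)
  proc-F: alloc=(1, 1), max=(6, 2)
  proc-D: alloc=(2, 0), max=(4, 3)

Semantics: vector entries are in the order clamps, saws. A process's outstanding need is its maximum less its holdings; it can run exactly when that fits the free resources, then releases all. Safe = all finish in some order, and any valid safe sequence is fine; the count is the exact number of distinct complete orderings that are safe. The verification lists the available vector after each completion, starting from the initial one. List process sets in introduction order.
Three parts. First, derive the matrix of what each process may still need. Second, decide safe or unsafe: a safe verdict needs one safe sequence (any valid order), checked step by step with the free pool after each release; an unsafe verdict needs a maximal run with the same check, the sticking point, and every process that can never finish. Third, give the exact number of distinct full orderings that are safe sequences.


(1) Need matrix, components ordered clamps, saws:
  proc-B: (0, 1)
  proc-E: (5, 1)
  proc-F: (5, 1)
  proc-D: (2, 3)
(2) UNSAFE — no complete ordering exists.
Key observation: no order helps: past proc-B, proc-D, the free pool tops out at (4, 3), below what each blocked process needs in clamps.
A maximal execution: proc-B, proc-D — then nothing else fits. Verifying each step:
  pool = (1, 2)
  run proc-B (needs (0, 1), free (1, 2)); after release of (1, 1) the pool is (2, 3)
  run proc-D (needs (2, 3), free (2, 3)); after release of (2, 0) the pool is (4, 3)
  proc-E still needs (5, 1) but only (4, 3) is free — short on clamps
  proc-F still needs (5, 1) but only (4, 3) is free — short on clamps
Permanently blocked: proc-E and proc-F.
(3) The exact count: 0 of the possible complete orderings are safe sequences.


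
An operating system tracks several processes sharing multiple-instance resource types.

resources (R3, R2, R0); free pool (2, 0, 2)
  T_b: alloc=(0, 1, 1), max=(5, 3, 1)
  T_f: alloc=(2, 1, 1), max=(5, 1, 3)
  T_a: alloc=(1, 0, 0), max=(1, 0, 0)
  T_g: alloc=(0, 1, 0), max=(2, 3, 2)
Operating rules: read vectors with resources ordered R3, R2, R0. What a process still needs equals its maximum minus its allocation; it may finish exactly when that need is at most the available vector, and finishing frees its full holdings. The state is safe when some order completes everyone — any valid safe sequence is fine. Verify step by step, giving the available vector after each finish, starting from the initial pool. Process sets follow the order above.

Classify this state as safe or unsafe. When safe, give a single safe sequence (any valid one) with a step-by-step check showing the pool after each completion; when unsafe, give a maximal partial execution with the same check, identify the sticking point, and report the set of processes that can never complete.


UNSAFE — no complete ordering exists.
Key observation: the pool after T_a, T_f is (5, 1, 3); every surviving request exceeds it in R2, so progress ends there.
The run T_a, T_f cannot be extended any further. Verifying each step:
  pool = (2, 0, 2)
  run T_a (needs (0, 0, 0), free (2, 0, 2)); after release of (1, 0, 0) the pool is (3, 0, 2)
  run T_f (needs (3, 0, 2), free (3, 0, 2)); after release of (2, 1, 1) the pool is (5, 1, 3)
  T_b cannot run: need (5, 2, 0) vs free (5, 1, 3) (insufficient R2)
  T_g cannot run: need (2, 2, 2) vs free (5, 1, 3) (insufficient R2)
Processes that can never finish: T_b and T_g.


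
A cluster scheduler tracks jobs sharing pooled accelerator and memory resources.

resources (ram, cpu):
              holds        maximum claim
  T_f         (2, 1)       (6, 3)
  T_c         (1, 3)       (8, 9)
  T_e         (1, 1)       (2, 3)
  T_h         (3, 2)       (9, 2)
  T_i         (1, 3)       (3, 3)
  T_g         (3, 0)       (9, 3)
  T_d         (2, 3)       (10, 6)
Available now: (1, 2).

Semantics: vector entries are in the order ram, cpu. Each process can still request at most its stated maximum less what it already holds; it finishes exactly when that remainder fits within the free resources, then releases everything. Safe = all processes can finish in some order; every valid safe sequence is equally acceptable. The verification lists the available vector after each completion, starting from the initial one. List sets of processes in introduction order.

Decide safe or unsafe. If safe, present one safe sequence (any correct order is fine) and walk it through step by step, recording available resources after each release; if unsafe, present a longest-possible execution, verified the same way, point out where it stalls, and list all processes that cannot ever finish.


UNSAFE — no complete ordering exists.
Key observation: the pool after T_e, T_i is (3, 6); every surviving request exceeds it in ram, so progress ends there.
Going as far as possible: T_e, T_i; after that, nothing fits. Verifying each step:
  pool = (1, 2)
  T_e: need (1, 2) fits (1, 2); releases (1, 1), pool now (2, 3)
  T_i: need (2, 0) fits (2, 3); releases (1, 3), pool now (3, 6)
  T_f still needs (4, 2) but only (3, 6) is free — short on ram
  T_c still needs (7, 6) but only (3, 6) is free — short on ram
  T_h still needs (6, 0) but only (3, 6) is free — short on ram
  T_g still needs (6, 3) but only (3, 6) is free — short on ram
  T_d still needs (8, 3) but only (3, 6) is free — short on ram
Permanently blocked: T_f, T_c, T_h, T_g and T_d.


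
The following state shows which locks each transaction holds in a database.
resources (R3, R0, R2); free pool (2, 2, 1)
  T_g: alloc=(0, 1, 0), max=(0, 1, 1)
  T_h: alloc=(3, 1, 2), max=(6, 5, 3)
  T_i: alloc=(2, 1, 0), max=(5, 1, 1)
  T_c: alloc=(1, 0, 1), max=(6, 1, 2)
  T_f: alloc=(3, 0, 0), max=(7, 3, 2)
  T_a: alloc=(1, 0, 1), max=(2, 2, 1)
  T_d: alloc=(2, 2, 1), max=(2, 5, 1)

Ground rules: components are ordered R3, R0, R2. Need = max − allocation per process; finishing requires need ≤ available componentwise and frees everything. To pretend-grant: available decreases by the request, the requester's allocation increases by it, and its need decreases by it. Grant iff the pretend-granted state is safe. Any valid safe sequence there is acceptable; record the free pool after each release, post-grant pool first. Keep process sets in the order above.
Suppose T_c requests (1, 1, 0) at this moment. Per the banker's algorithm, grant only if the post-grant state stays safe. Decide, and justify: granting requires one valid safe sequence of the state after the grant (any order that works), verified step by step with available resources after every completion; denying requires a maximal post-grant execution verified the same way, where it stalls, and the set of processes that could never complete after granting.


DENY: after the grant no complete ordering would exist.
Key observation: after T_g, T_a the pool peaks at (2, 2, 2), and each blocked process is short somewhere: T_h on R3, R0; T_i on R3; T_c on R3; T_f on R3, R0; T_d on R0.
After a pretend grant, a maximal execution: T_g, T_a — then nothing else fits. Step-by-step check:
  pool = (1, 1, 1)
  T_g: need (0, 0, 1) fits (1, 1, 1); releases (0, 1, 0), pool now (1, 2, 1)
  T_a: need (1, 2, 0) fits (1, 2, 1); releases (1, 0, 1), pool now (2, 2, 2)
  T_h still needs (3, 4, 1) but only (2, 2, 2) is free — short on R3 and R0
  T_i still needs (3, 0, 1) but only (2, 2, 2) is free — short on R3
  T_c still needs (4, 0, 1) but only (2, 2, 2) is free — short on R3
  T_f still needs (4, 3, 2) but only (2, 2, 2) is free — short on R3 and R0
  T_d still needs (0, 3, 0) but only (2, 2, 2) is free — short on R0
Had the request been granted, T_h, T_i, T_c, T_f and T_d could never finish.
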